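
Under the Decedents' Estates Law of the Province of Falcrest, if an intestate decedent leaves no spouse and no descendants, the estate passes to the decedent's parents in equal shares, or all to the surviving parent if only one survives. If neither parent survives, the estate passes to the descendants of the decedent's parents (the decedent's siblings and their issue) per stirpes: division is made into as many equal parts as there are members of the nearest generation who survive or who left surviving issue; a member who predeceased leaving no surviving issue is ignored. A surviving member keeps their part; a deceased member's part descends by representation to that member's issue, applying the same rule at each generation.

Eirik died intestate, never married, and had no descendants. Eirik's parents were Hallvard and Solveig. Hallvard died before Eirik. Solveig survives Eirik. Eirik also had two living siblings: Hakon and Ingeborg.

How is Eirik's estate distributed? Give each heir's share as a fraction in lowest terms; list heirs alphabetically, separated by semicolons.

Only one parent, Solveig, survives, so Solveig takes the entire estate. The siblings take nothing because a surviving parent has priority.

Solveig 1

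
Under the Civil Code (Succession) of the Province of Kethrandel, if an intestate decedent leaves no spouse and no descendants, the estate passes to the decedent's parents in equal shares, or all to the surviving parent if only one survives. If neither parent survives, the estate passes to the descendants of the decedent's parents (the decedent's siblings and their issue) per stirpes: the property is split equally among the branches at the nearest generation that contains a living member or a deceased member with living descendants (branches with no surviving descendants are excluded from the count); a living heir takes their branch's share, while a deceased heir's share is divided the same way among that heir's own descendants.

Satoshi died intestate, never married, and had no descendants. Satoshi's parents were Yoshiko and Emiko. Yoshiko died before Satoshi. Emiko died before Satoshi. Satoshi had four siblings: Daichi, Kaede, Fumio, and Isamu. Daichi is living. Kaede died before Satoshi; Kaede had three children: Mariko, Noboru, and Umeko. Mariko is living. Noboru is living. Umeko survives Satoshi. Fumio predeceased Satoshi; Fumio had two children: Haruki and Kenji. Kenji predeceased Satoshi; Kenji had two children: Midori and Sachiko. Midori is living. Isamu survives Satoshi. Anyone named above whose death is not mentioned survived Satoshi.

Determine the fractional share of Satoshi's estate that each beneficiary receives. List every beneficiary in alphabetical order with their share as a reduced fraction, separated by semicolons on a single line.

Daichi 1/4; Haruki 1/8; Isamu 1/4; Mariko 1/12; Midori 1/16; Noboru 1/12; Sachiko 1/16; Umeko 1/12

Neither parent survives and there are no descendants, so the estate passes to Satoshi's siblings and their issue per stirpes.
The estate is divided into 4 equal shares of 1/4 among Daichi, Kaede, Fumio, Isamu.
Daichi is living and takes 1/4.
Kaede predeceased; the 1/4 allotted to Kaede's branch passes to Kaede's issue by representation.
The 1/4 is divided into 3 equal shares of 1/12 among Mariko, Noboru, Umeko.
Mariko is living and takes 1/12.
Noboru is living and takes 1/12.
Umeko is living and takes 1/12.
Fumio predeceased; the 1/4 allotted to Fumio's branch passes to Fumio's issue by representation.
The 1/4 is divided into 2 equal shares of 1/8 among Haruki, Kenji.
Haruki is living and takes 1/8.
Kenji predeceased; the 1/8 allotted to Kenji's branch passes to Kenji's issue by representation.
The 1/8 is divided into 2 equal shares of 1/16 among Midori, Sachiko.
Midori is living and takes 1/16.
Sachiko is living and takes 1/16.
Isamu is living and takes 1/4.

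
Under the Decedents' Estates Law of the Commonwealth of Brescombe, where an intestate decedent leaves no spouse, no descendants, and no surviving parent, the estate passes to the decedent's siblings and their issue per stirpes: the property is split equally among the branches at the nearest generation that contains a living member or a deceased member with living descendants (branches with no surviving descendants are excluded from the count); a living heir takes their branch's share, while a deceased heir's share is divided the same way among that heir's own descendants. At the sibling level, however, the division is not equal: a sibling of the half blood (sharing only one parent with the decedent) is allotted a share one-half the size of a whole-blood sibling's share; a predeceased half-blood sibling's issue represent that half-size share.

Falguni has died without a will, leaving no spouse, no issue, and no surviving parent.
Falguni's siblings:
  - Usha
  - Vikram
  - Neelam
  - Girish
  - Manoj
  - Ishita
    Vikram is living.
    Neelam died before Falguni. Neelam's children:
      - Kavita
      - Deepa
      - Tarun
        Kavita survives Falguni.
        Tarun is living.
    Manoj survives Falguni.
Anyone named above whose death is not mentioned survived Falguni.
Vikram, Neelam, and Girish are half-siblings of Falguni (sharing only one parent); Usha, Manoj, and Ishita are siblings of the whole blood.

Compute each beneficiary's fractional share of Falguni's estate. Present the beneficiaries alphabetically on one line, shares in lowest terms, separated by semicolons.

Deepa 1/27; Girish 1/9; Ishita 2/9; Kavita 1/27; Manoj 2/9; Tarun 1/27; Usha 2/9; Vikram 1/9

No spouse, descendants, or parent survives, so the estate passes to Falguni's siblings per stirpes.
Half-blood siblings count for one-half the weight of whole-blood siblings at the initial division.
Dividing 1 in proportion to weights (total weight 9/2): Usha (weight 1) → 2/9; Vikram (weight 1/2) → 1/9; Neelam (weight 1/2) → 1/9; Girish (weight 1/2) → 1/9; Manoj (weight 1) → 2/9; Ishita (weight 1) → 2/9.
Usha is living and takes 2/9.
Vikram is living and takes 1/9.
Neelam predeceased; the 1/9 allotted to Neelam's branch passes to Neelam's issue by representation.
The 1/9 is divided into 3 equal shares of 1/27 among Kavita, Deepa, Tarun.
Kavita is living and takes 1/27.
Deepa is living and takes 1/27.
Tarun is living and takes 1/27.
Girish is living and takes 1/9.
Manoj is living and takes 2/9.
Ishita is living and takes 2/9.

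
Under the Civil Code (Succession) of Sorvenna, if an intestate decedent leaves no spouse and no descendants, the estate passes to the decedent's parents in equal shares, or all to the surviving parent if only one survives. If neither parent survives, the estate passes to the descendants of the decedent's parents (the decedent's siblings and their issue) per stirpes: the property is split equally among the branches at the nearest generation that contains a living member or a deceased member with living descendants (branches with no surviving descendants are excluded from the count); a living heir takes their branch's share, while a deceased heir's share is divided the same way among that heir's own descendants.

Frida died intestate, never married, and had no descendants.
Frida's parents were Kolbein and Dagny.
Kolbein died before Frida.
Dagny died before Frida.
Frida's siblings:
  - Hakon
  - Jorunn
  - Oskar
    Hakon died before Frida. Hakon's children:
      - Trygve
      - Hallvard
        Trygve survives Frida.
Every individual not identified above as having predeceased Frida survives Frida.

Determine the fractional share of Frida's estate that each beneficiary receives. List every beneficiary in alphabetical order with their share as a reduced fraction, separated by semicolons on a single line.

Hallvard 1/6; Jorunn 1/3; Oskar 1/3; Trygve 1/6

Neither parent survives and there are no descendants, so the estate passes to Frida's siblings and their issue per stirpes.
The estate is divided into 3 equal shares of 1/3 among Hakon, Jorunn, Oskar.
Hakon predeceased; the 1/3 allotted to Hakon's branch passes to Hakon's issue by representation.
The 1/3 is divided into 2 equal shares of 1/6 among Trygve, Hallvard.
Trygve is living and takes 1/6.
Hallvard is living and takes 1/6.
Jorunn is living and takes 1/3.
Oskar is living and takes 1/3.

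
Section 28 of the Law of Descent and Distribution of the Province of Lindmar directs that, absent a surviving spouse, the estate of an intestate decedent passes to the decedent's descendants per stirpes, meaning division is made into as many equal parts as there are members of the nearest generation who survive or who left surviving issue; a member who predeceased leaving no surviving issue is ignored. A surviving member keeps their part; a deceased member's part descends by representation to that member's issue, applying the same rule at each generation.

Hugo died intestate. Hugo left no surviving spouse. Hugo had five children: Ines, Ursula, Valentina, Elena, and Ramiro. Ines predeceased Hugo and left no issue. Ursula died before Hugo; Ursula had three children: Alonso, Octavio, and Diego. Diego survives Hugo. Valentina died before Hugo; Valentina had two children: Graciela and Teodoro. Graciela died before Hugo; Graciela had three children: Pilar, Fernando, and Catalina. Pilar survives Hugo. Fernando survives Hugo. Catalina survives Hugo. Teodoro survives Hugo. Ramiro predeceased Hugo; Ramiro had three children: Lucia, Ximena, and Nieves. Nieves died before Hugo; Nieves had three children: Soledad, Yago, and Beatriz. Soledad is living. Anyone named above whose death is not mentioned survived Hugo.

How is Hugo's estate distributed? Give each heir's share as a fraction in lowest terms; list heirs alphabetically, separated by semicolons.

There is no surviving spouse, so the entire estate passes to Hugo's descendants per stirpes.
Ines left no surviving issue, so that branch lapses and is disregarded.
The estate is divided into 4 equal shares of 1/4 among Ursula, Valentina, Elena, Ramiro.
Ursula predeceased; the 1/4 allotted to Ursula's branch passes to Ursula's issue by representation.
The 1/4 is divided into 3 equal shares of 1/12 among Alonso, Octavio, Diego.
Alonso is living and takes 1/12.
Octavio is living and takes 1/12.
Diego is living and takes 1/12.
Valentina predeceased; the 1/4 allotted to Valentina's branch passes to Valentina's issue by representation.
The 1/4 is divided into 2 equal shares of 1/8 among Graciela, Teodoro.
Graciela predeceased; the 1/8 allotted to Graciela's branch passes to Graciela's issue by representation.
The 1/8 is divided into 3 equal shares of 1/24 among Pilar, Fernando, Catalina.
Pilar is living and takes 1/24.
Fernando is living and takes 1/24.
Catalina is living and takes 1/24.
Teodoro is living and takes 1/8.
Elena is living and takes 1/4.
Ramiro predeceased; the 1/4 allotted to Ramiro's branch passes to Ramiro's issue by representation.
The 1/4 is divided into 3 equal shares of 1/12 among Lucia, Ximena, Nieves.
Lucia is living and takes 1/12.
Ximena is living and takes 1/12.
Nieves predeceased; the 1/12 allotted to Nieves's branch passes to Nieves's issue by representation.
The 1/12 is divided into 3 equal shares of 1/36 among Soledad, Yago, Beatriz.
Soledad is living and takes 1/36.
Yago is living and takes 1/36.
Beatriz is living and takes 1/36.

Alonso 1/12; Beatriz 1/36; Catalina 1/24; Diego 1/12; Elena 1/4; Fernando 1/24; Lucia 1/12; Octavio 1/12; Pilar 1/24; Soledad 1/36; Teodoro 1/8; Ximena 1/12; Yago 1/36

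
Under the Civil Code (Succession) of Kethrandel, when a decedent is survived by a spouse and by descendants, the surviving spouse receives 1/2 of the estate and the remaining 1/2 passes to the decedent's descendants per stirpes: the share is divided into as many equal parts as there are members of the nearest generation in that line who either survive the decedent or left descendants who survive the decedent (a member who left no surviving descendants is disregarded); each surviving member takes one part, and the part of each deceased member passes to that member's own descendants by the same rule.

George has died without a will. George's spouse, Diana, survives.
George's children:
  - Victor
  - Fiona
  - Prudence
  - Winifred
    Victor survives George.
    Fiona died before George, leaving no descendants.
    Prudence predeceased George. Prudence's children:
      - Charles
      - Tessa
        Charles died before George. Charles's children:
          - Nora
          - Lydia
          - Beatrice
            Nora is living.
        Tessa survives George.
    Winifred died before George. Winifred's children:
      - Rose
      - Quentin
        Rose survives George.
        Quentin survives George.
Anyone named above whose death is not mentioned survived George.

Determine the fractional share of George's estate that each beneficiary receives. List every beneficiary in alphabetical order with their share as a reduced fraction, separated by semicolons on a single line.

Diana, as surviving spouse, takes 1/2.
The remaining 1/2 passes to George's descendants per stirpes.
Fiona left no surviving issue, so that branch lapses and is disregarded.
The 1/2 is divided into 3 equal shares of 1/6 among Victor, Prudence, Winifred.
Victor is living and takes 1/6.
Prudence predeceased; the 1/6 allotted to Prudence's branch passes to Prudence's issue by representation.
The 1/6 is divided into 2 equal shares of 1/12 among Charles, Tessa.
Charles predeceased; the 1/12 allotted to Charles's branch passes to Charles's issue by representation.
The 1/12 is divided into 3 equal shares of 1/36 among Nora, Lydia, Beatrice.
Nora is living and takes 1/36.
Lydia is living and takes 1/36.
Beatrice is living and takes 1/36.
Tessa is living and takes 1/12.
Winifred predeceased; the 1/6 allotted to Winifred's branch passes to Winifred's issue by representation.
The 1/6 is divided into 2 equal shares of 1/12 among Rose, Quentin.
Rose is living and takes 1/12.
Quentin is living and takes 1/12.

Beatrice 1/36; Diana 1/2; Lydia 1/36; Nora 1/36; Quentin 1/12; Rose 1/12; Tessa 1/12; Victor 1/6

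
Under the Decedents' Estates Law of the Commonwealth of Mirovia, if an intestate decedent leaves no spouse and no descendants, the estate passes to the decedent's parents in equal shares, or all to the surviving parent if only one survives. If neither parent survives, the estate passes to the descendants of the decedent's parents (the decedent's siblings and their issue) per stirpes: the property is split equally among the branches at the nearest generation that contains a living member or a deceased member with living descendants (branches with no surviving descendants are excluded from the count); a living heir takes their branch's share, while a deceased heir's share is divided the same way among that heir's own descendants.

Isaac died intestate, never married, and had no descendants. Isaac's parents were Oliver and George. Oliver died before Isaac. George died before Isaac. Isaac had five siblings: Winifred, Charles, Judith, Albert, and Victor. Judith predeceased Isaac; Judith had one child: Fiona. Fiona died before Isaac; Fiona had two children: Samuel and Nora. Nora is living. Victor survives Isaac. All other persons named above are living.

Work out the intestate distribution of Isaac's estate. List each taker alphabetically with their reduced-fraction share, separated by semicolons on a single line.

Neither parent survives and there are no descendants, so the estate passes to Isaac's siblings and their issue per stirpes.
The estate is divided into 5 equal shares of 1/5 among Winifred, Charles, Judith, Albert, Victor.
Winifred is living and takes 1/5.
Charles is living and takes 1/5.
Judith predeceased; the 1/5 allotted to Judith's branch passes to Judith's issue by representation.
Fiona's line is the sole branch at this level, so the full 1/5 passes to Fiona's issue by representation.
The 1/5 is divided into 2 equal shares of 1/10 among Samuel, Nora.
Samuel is living and takes 1/10.
Nora is living and takes 1/10.
Albert is living and takes 1/5.
Victor is living and takes 1/5.

Albert 1/5; Charles 1/5; Nora 1/10; Samuel 1/10; Victor 1/5; Winifred 1/5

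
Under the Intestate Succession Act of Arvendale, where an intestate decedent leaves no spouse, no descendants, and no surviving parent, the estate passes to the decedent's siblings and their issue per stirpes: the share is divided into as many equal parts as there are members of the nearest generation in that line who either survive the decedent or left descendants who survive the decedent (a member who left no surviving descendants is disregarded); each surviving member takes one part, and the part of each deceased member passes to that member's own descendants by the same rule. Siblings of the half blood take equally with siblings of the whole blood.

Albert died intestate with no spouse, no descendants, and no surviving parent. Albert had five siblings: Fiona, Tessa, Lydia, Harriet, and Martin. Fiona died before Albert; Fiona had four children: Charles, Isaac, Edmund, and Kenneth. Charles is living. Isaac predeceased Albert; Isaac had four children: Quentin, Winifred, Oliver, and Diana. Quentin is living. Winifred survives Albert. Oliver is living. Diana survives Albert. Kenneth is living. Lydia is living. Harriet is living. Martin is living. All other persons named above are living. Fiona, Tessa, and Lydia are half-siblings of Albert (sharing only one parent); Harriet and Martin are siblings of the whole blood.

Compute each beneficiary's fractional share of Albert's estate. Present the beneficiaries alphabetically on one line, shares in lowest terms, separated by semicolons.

Charles 1/20; Diana 1/80; Edmund 1/20; Harriet 1/5; Kenneth 1/20; Lydia 1/5; Martin 1/5; Oliver 1/80; Quentin 1/80; Tessa 1/5; Winifred 1/80

No spouse, descendants, or parent survives, so the estate passes to Albert's siblings per stirpes.
Half-blood and whole-blood siblings take equally under the stated rule.
The estate is divided into 5 equal shares of 1/5 among Fiona, Tessa, Lydia, Harriet, Martin.
Fiona predeceased; the 1/5 allotted to Fiona's branch passes to Fiona's issue by representation.
The 1/5 is divided into 4 equal shares of 1/20 among Charles, Isaac, Edmund, Kenneth.
Charles is living and takes 1/20.
Isaac predeceased; the 1/20 allotted to Isaac's branch passes to Isaac's issue by representation.
The 1/20 is divided into 4 equal shares of 1/80 among Quentin, Winifred, Oliver, Diana.
Quentin is living and takes 1/80.
Winifred is living and takes 1/80.
Oliver is living and takes 1/80.
Diana is living and takes 1/80.
Edmund is living and takes 1/20.
Kenneth is living and takes 1/20.
Tessa is living and takes 1/5.
Lydia is living and takes 1/5.
Harriet is living and takes 1/5.
Martin is living and takes 1/5.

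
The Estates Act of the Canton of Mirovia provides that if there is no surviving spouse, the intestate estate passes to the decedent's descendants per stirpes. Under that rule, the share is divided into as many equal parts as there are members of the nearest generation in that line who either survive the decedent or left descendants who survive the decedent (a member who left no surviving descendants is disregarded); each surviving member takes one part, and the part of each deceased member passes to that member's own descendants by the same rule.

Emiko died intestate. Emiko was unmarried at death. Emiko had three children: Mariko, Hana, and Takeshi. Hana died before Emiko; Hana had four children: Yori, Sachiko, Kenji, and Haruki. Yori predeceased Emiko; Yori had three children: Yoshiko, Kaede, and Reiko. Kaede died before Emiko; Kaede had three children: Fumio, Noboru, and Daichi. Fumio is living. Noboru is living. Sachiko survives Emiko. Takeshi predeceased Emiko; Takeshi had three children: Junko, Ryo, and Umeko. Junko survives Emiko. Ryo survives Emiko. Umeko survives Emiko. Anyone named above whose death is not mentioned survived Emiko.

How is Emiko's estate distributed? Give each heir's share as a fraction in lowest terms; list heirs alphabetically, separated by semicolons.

Daichi 1/108; Fumio 1/108; Haruki 1/12; Junko 1/9; Kenji 1/12; Mariko 1/3; Noboru 1/108; Reiko 1/36; Ryo 1/9; Sachiko 1/12; Umeko 1/9; Yoshiko 1/36

There is no surviving spouse, so the entire estate passes to Emiko's descendants per stirpes.
The estate is divided into 3 equal shares of 1/3 among Mariko, Hana, Takeshi.
Mariko is living and takes 1/3.
Hana predeceased; the 1/3 allotted to Hana's branch passes to Hana's issue by representation.
The 1/3 is divided into 4 equal shares of 1/12 among Yori, Sachiko, Kenji, Haruki.
Yori predeceased; the 1/12 allotted to Yori's branch passes to Yori's issue by representation.
The 1/12 is divided into 3 equal shares of 1/36 among Yoshiko, Kaede, Reiko.
Yoshiko is living and takes 1/36.
Kaede predeceased; the 1/36 allotted to Kaede's branch passes to Kaede's issue by representation.
The 1/36 is divided into 3 equal shares of 1/108 among Fumio, Noboru, Daichi.
Fumio is living and takes 1/108.
Noboru is living and takes 1/108.
Daichi is living and takes 1/108.
Reiko is living and takes 1/36.
Sachiko is living and takes 1/12.
Kenji is living and takes 1/12.
Haruki is living and takes 1/12.
Takeshi predeceased; the 1/3 allotted to Takeshi's branch passes to Takeshi's issue by representation.
The 1/3 is divided into 3 equal shares of 1/9 among Junko, Ryo, Umeko.
Junko is living and takes 1/9.
Ryo is living and takes 1/9.
Umeko is living and takes 1/9.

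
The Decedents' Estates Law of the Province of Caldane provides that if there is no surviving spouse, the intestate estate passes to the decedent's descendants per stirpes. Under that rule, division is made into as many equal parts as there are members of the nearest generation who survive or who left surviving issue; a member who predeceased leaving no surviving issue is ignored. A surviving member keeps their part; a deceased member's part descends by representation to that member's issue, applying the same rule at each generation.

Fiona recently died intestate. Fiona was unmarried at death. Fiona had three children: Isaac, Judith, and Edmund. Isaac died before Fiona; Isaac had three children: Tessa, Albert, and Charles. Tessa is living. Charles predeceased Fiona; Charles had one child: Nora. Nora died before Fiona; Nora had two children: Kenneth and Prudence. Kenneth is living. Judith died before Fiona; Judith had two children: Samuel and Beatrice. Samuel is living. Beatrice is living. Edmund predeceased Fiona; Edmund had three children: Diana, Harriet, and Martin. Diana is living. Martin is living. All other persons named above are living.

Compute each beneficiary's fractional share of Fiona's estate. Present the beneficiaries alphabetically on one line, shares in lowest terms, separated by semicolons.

Albert 1/9; Beatrice 1/6; Diana 1/9; Harriet 1/9; Kenneth 1/18; Martin 1/9; Prudence 1/18; Samuel 1/6; Tessa 1/9

There is no surviving spouse, so the entire estate passes to Fiona's descendants per stirpes.
The estate is divided into 3 equal shares of 1/3 among Isaac, Judith, Edmund.
Isaac predeceased; the 1/3 allotted to Isaac's branch passes to Isaac's issue by representation.
The 1/3 is divided into 3 equal shares of 1/9 among Tessa, Albert, Charles.
Tessa is living and takes 1/9.
Albert is living and takes 1/9.
Charles predeceased; the 1/9 allotted to Charles's branch passes to Charles's issue by representation.
Nora's line is the sole branch at this level, so the full 1/9 passes to Nora's issue by representation.
The 1/9 is divided into 2 equal shares of 1/18 among Kenneth, Prudence.
Kenneth is living and takes 1/18.
Prudence is living and takes 1/18.
Judith predeceased; the 1/3 allotted to Judith's branch passes to Judith's issue by representation.
The 1/3 is divided into 2 equal shares of 1/6 among Samuel, Beatrice.
Samuel is living and takes 1/6.
Beatrice is living and takes 1/6.
Edmund predeceased; the 1/3 allotted to Edmund's branch passes to Edmund's issue by representation.
The 1/3 is divided into 3 equal shares of 1/9 among Diana, Harriet, Martin.
Diana is living and takes 1/9.
Harriet is living and takes 1/9.
Martin is living and takes 1/9.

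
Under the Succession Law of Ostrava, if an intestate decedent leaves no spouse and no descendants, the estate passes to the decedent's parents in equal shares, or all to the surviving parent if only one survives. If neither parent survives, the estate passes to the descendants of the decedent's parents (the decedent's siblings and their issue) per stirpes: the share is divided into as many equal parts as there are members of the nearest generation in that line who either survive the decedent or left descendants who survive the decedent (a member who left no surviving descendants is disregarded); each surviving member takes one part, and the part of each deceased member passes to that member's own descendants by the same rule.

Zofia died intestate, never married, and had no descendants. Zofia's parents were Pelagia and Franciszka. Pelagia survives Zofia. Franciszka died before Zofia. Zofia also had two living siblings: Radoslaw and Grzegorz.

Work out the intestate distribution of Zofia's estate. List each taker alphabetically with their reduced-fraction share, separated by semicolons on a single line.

Pelagia 1

Only one parent, Pelagia, survives, so Pelagia takes the entire estate. The siblings take nothing because a surviving parent has priority.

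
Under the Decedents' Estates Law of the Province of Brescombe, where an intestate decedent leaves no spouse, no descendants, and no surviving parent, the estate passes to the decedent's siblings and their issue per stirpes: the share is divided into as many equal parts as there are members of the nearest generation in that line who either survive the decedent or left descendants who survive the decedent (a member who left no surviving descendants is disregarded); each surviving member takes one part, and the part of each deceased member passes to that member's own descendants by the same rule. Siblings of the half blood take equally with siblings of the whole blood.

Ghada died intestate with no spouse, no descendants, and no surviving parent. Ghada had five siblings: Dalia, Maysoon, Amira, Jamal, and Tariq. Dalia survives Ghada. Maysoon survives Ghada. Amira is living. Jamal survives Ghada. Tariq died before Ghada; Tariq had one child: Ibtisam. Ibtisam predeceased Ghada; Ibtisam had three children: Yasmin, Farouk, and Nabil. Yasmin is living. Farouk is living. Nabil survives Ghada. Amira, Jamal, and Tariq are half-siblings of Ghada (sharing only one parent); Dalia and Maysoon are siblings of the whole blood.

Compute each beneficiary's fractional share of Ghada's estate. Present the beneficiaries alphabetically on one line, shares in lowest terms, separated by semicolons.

Amira 1/5; Dalia 1/5; Farouk 1/15; Jamal 1/5; Maysoon 1/5; Nabil 1/15; Yasmin 1/15

No spouse, descendants, or parent survives, so the estate passes to Ghada's siblings per stirpes.
Half-blood and whole-blood siblings take equally under the stated rule.
The estate is divided into 5 equal shares of 1/5 among Dalia, Maysoon, Amira, Jamal, Tariq.
Dalia is living and takes 1/5.
Maysoon is living and takes 1/5.
Amira is living and takes 1/5.
Jamal is living and takes 1/5.
Tariq predeceased; the 1/5 allotted to Tariq's branch passes to Tariq's issue by representation.
Ibtisam's line is the sole branch at this level, so the full 1/5 passes to Ibtisam's issue by representation.
The 1/5 is divided into 3 equal shares of 1/15 among Yasmin, Farouk, Nabil.
Yasmin is living and takes 1/15.
Farouk is living and takes 1/15.
Nabil is living and takes 1/15.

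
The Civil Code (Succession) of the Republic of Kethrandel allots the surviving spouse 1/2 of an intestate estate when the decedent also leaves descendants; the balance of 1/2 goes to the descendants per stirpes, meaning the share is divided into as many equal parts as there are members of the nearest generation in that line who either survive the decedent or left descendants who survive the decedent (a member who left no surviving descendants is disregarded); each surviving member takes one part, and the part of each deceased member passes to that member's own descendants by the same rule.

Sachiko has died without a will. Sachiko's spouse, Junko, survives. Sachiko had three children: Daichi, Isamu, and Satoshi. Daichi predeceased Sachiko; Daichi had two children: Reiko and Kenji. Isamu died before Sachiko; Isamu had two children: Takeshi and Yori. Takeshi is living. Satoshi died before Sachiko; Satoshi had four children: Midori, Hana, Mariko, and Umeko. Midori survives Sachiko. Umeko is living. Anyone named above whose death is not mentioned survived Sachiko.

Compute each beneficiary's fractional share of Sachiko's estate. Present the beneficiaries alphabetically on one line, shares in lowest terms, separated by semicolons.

Junko, as surviving spouse, takes 1/2.
The remaining 1/2 passes to Sachiko's descendants per stirpes.
The 1/2 is divided into 3 equal shares of 1/6 among Daichi, Isamu, Satoshi.
Daichi predeceased; the 1/6 allotted to Daichi's branch passes to Daichi's issue by representation.
The 1/6 is divided into 2 equal shares of 1/12 among Reiko, Kenji.
Reiko is living and takes 1/12.
Kenji is living and takes 1/12.
Isamu predeceased; the 1/6 allotted to Isamu's branch passes to Isamu's issue by representation.
The 1/6 is divided into 2 equal shares of 1/12 among Takeshi, Yori.
Takeshi is living and takes 1/12.
Yori is living and takes 1/12.
Satoshi predeceased; the 1/6 allotted to Satoshi's branch passes to Satoshi's issue by representation.
The 1/6 is divided into 4 equal shares of 1/24 among Midori, Hana, Mariko, Umeko.
Midori is living and takes 1/24.
Hana is living and takes 1/24.
Mariko is living and takes 1/24.
Umeko is living and takes 1/24.

Hana 1/24; Junko 1/2; Kenji 1/12; Mariko 1/24; Midori 1/24; Reiko 1/12; Takeshi 1/12; Umeko 1/24; Yori 1/12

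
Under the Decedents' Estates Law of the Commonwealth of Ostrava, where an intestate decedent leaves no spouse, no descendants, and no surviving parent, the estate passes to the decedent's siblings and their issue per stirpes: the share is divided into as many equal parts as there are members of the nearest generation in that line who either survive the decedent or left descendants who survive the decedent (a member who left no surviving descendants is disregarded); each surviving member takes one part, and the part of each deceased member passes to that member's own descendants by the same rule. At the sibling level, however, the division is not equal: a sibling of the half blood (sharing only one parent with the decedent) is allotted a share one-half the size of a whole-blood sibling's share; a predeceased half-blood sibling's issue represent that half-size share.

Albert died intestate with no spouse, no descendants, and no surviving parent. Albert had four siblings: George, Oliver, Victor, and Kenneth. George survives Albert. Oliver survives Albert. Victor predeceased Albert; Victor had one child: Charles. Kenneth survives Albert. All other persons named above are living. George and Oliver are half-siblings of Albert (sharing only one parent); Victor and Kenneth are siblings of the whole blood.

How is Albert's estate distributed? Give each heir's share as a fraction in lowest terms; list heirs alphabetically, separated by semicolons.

Charles 1/3; George 1/6; Kenneth 1/3; Oliver 1/6

No spouse, descendants, or parent survives, so the estate passes to Albert's siblings per stirpes.
Half-blood siblings count for one-half the weight of whole-blood siblings at the initial division.
Dividing 1 in proportion to weights (total weight 3): George (weight 1/2) → 1/6; Oliver (weight 1/2) → 1/6; Victor (weight 1) → 1/3; Kenneth (weight 1) → 1/3.
George is living and takes 1/6.
Oliver is living and takes 1/6.
Victor predeceased; the 1/3 allotted to Victor's branch passes to Victor's issue by representation.
Charles is the sole taker at this level and receives the full 1/3.
Kenneth is living and takes 1/3.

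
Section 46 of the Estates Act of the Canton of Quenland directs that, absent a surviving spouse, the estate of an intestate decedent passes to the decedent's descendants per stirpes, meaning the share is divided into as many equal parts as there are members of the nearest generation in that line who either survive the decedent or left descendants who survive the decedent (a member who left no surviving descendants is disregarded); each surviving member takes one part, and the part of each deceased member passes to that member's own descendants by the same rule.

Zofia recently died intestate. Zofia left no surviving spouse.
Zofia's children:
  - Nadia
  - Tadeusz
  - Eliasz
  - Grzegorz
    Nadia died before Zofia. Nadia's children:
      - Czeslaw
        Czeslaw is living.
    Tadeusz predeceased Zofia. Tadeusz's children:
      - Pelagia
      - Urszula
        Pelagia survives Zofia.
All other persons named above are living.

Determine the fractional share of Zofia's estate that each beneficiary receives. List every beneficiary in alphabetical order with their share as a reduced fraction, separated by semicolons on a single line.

Czeslaw 1/4; Eliasz 1/4; Grzegorz 1/4; Pelagia 1/8; Urszula 1/8

There is no surviving spouse, so the entire estate passes to Zofia's descendants per stirpes.
The estate is divided into 4 equal shares of 1/4 among Nadia, Tadeusz, Eliasz, Grzegorz.
Nadia predeceased; the 1/4 allotted to Nadia's branch passes to Nadia's issue by representation.
Czeslaw is the sole taker at this level and receives the full 1/4.
Tadeusz predeceased; the 1/4 allotted to Tadeusz's branch passes to Tadeusz's issue by representation.
The 1/4 is divided into 2 equal shares of 1/8 among Pelagia, Urszula.
Pelagia is living and takes 1/8.
Urszula is living and takes 1/8.
Eliasz is living and takes 1/4.
Grzegorz is living and takes 1/4.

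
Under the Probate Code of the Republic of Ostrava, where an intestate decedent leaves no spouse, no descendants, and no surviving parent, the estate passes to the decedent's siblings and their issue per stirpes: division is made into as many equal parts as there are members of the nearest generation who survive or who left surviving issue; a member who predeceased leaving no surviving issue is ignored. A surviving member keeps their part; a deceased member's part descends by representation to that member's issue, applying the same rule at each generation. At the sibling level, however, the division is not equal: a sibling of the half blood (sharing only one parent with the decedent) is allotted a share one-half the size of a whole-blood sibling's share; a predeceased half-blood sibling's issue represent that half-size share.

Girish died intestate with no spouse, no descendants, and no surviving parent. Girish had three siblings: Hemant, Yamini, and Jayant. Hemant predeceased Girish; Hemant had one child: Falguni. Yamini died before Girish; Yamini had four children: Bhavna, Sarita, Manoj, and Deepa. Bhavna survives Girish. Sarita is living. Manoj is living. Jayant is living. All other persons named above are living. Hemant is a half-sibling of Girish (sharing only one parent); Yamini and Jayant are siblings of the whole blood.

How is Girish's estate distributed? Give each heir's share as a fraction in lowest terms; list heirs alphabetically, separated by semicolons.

Bhavna 1/10; Deepa 1/10; Falguni 1/5; Jayant 2/5; Manoj 1/10; Sarita 1/10

No spouse, descendants, or parent survives, so the estate passes to Girish's siblings per stirpes.
Half-blood siblings count for one-half the weight of whole-blood siblings at the initial division.
Dividing 1 in proportion to weights (total weight 5/2): Hemant (weight 1/2) → 1/5; Yamini (weight 1) → 2/5; Jayant (weight 1) → 2/5.
Hemant predeceased; the 1/5 allotted to Hemant's branch passes to Hemant's issue by representation.
Falguni is the sole taker at this level and receives the full 1/5.
Yamini predeceased; the 2/5 allotted to Yamini's branch passes to Yamini's issue by representation.
The 2/5 is divided into 4 equal shares of 1/10 among Bhavna, Sarita, Manoj, Deepa.
Bhavna is living and takes 1/10.
Sarita is living and takes 1/10.
Manoj is living and takes 1/10.
Deepa is living and takes 1/10.
Jayant is living and takes 2/5.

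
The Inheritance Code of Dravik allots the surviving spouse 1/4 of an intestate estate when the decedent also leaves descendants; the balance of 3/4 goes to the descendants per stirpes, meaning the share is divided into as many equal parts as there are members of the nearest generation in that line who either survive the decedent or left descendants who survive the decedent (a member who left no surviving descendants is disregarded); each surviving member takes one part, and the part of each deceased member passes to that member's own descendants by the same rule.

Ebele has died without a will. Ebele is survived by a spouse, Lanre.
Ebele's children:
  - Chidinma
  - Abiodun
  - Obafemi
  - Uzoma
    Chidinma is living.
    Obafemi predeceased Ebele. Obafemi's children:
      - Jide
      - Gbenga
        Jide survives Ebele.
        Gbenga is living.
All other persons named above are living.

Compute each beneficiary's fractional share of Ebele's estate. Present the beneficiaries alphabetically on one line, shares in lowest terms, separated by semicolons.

Lanre, as surviving spouse, takes 1/4.
The remaining 3/4 passes to Ebele's descendants per stirpes.
The 3/4 is divided into 4 equal shares of 3/16 among Chidinma, Abiodun, Obafemi, Uzoma.
Chidinma is living and takes 3/16.
Abiodun is living and takes 3/16.
Obafemi predeceased; the 3/16 allotted to Obafemi's branch passes to Obafemi's issue by representation.
The 3/16 is divided into 2 equal shares of 3/32 among Jide, Gbenga.
Jide is living and takes 3/32.
Gbenga is living and takes 3/32.
Uzoma is living and takes 3/16.

Abiodun 3/16; Chidinma 3/16; Gbenga 3/32; Jide 3/32; Lanre 1/4; Uzoma 3/16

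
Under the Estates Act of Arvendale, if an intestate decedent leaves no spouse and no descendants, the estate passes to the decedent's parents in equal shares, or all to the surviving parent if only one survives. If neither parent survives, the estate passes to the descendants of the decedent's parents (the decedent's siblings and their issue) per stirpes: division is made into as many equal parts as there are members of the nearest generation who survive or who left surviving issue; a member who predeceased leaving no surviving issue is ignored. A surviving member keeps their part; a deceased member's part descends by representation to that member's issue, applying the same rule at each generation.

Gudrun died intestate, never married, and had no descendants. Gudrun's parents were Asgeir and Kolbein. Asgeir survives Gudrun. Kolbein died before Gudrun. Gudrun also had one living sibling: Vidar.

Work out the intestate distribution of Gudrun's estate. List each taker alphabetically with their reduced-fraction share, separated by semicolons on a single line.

Only one parent, Asgeir, survives, so Asgeir takes the entire estate. The siblings take nothing because a surviving parent has priority.

Asgeir 1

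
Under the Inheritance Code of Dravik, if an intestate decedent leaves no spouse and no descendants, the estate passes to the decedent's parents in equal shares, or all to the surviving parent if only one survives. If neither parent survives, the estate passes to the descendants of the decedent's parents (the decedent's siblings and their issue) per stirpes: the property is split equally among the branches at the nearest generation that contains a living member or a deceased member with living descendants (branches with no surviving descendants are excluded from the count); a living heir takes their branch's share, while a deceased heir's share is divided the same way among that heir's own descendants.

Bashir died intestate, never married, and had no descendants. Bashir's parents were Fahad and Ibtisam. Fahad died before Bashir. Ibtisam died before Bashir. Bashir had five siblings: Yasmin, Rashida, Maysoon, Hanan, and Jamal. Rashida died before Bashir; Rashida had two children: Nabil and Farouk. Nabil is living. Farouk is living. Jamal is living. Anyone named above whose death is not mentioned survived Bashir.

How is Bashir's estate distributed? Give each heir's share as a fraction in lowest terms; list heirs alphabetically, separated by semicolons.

Farouk 1/10; Hanan 1/5; Jamal 1/5; Maysoon 1/5; Nabil 1/10; Yasmin 1/5

Neither parent survives and there are no descendants, so the estate passes to Bashir's siblings and their issue per stirpes.
The estate is divided into 5 equal shares of 1/5 among Yasmin, Rashida, Maysoon, Hanan, Jamal.
Yasmin is living and takes 1/5.
Rashida predeceased; the 1/5 allotted to Rashida's branch passes to Rashida's issue by representation.
The 1/5 is divided into 2 equal shares of 1/10 among Nabil, Farouk.
Nabil is living and takes 1/10.
Farouk is living and takes 1/10.
Maysoon is living and takes 1/5.
Hanan is living and takes 1/5.
Jamal is living and takes 1/5.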